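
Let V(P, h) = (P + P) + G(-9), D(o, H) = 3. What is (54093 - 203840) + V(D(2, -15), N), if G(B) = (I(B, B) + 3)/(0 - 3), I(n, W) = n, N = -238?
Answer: -149739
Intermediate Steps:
G(B) = -1 - B/3 (G(B) = (B + 3)/(0 - 3) = (3 + B)/(-3) = (3 + B)*(-1/3) = -1 - B/3)
V(P, h) = 2 + 2*P (V(P, h) = (P + P) + (-1 - 1/3*(-9)) = 2*P + (-1 + 3) = 2*P + 2 = 2 + 2*P)
(54093 - 203840) + V(D(2, -15), N) = (54093 - 203840) + (2 + 2*3) = -149747 + (2 + 6) = -149747 + 8 = -149739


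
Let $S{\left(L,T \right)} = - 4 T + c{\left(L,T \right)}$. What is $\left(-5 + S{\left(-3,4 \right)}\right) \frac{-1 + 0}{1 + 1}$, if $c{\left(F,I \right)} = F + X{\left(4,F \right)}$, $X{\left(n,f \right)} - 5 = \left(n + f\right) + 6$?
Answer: $6$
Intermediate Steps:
$X{\left(n,f \right)} = 11 + f + n$ ($X{\left(n,f \right)} = 5 + \left(\left(n + f\right) + 6\right) = 5 + \left(\left(f + n\right) + 6\right) = 5 + \left(6 + f + n\right) = 11 + f + n$)
$c{\left(F,I \right)} = 15 + 2 F$ ($c{\left(F,I \right)} = F + \left(11 + F + 4\right) = F + \left(15 + F\right) = 15 + 2 F$)
$S{\left(L,T \right)} = 15 - 4 T + 2 L$ ($S{\left(L,T \right)} = - 4 T + \left(15 + 2 L\right) = 15 - 4 T + 2 L$)
$\left(-5 + S{\left(-3,4 \right)}\right) \frac{-1 + 0}{1 + 1} = \left(-5 + \left(15 - 16 + 2 \left(-3\right)\right)\right) \frac{-1 + 0}{1 + 1} = \left(-5 - 7\right) \left(- \frac{1}{2}\right) = \left(-5 - 7\right) \left(\left(-1\right) \frac{1}{2}\right) = \left(-12\right) \left(- \frac{1}{2}\right) = 6$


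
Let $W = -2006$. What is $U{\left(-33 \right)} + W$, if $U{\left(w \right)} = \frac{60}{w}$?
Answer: $- \frac{22086}{11} \approx -2007.8$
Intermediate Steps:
$U{\left(-33 \right)} + W = \frac{60}{-33} - 2006 = 60 \left(- \frac{1}{33}\right) - 2006 = - \frac{20}{11} - 2006 = - \frac{22086}{11}$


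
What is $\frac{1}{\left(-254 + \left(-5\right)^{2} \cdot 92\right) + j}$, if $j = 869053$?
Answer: $\frac{1}{871099} \approx 1.148 \cdot 10^{-6}$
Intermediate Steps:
$\frac{1}{\left(-254 + \left(-5\right)^{2} \cdot 92\right) + j} = \frac{1}{\left(-254 + \left(-5\right)^{2} \cdot 92\right) + 869053} = \frac{1}{\left(-254 + 25 \cdot 92\right) + 869053} = \frac{1}{\left(-254 + 2300\right) + 869053} = \frac{1}{2046 + 869053} = \frac{1}{871099}$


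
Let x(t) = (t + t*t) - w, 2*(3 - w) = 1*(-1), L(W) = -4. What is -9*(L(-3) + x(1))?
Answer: 99/2 ≈ 49.500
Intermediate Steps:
w = 7/2 (w = 3 - (-1)/2 = 3 - ½*(-1) = 3 + ½ = 7/2 ≈ 3.5000)
x(t) = -7/2 + t + t² (x(t) = (t + t*t) - 1*7/2 = (t + t²) - 7/2 = -7/2 + t + t²)
-9*(L(-3) + x(1)) = -9*(-4 + (-7/2 + 1 + 1²)) = -9*(-4 + (-7/2 + 1 + 1)) = -9*(-4 - 3/2) = -9*(-11/2) = 99/2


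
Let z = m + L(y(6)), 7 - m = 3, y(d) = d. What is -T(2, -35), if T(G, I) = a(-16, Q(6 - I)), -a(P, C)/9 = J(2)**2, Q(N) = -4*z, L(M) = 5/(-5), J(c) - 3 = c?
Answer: 225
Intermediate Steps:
J(c) = 3 + c
m = 4 (m = 7 - 1*3 = 7 - 3 = 4)
L(M) = -1 (L(M) = 5*(-1/5) = -1)
z = 3 (z = 4 - 1 = 3)
Q(N) = -12 (Q(N) = -4*3 = -12)
a(P, C) = -225 (a(P, C) = -9*(3 + 2)**2 = -9*5**2 = -9*25 = -225)
T(G, I) = -225
-T(2, -35) = -1*(-225) = 225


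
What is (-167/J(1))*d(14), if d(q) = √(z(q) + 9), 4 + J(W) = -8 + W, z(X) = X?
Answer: 167*√23/11 ≈ 72.809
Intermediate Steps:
J(W) = -12 + W (J(W) = -4 + (-8 + W) = -12 + W)
d(q) = √(9 + q) (d(q) = √(q + 9) = √(9 + q))
(-167/J(1))*d(14) = (-167/(-12 + 1))*√(9 + 14) = (-167/(-11))*√23 = (-167*(-1/11))*√23 = 167*√23/11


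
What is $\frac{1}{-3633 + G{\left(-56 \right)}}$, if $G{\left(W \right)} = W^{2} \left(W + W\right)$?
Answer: $- \frac{1}{354865} \approx -2.818 \cdot 10^{-6}$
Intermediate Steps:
$G{\left(W \right)} = 2 W^{3}$ ($G{\left(W \right)} = W^{2} \cdot 2 W = 2 W^{3}$)
$\frac{1}{-3633 + G{\left(-56 \right)}} = \frac{1}{-3633 + 2 \left(-56\right)^{3}} = \frac{1}{-3633 + 2 \left(-175616\right)} = \frac{1}{-3633 - 351232} = \frac{1}{-354865} = - \frac{1}{354865}$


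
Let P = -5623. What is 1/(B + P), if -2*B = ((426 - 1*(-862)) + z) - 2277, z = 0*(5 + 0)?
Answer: -2/10257 ≈ -0.00019499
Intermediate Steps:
z = 0 (z = 0*5 = 0)
B = 989/2 (B = -(((426 - 1*(-862)) + 0) - 2277)/2 = -(((426 + 862) + 0) - 2277)/2 = -((1288 + 0) - 2277)/2 = -(1288 - 2277)/2 = -½*(-989) = 989/2 ≈ 494.50)
1/(B + P) = 1/(989/2 - 5623) = 1/(-10257/2) = -2/10257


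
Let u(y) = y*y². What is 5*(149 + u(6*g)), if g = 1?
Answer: 1825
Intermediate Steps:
u(y) = y³
5*(149 + u(6*g)) = 5*(149 + (6*1)³) = 5*(149 + 6³) = 5*(149 + 216) = 5*365 = 1825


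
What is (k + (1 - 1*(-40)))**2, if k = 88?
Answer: 16641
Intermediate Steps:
(k + (1 - 1*(-40)))**2 = (88 + (1 - 1*(-40)))**2 = (88 + (1 + 40))**2 = (88 + 41)**2 = 129**2 = 16641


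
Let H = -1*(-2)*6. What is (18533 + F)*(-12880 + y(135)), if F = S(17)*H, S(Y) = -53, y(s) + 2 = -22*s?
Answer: -283703244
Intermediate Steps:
y(s) = -2 - 22*s
H = 12 (H = 2*6 = 12)
F = -636 (F = -53*12 = -636)
(18533 + F)*(-12880 + y(135)) = (18533 - 636)*(-12880 + (-2 - 22*135)) = 17897*(-12880 + (-2 - 2970)) = 17897*(-12880 - 2972) = 17897*(-15852) = -283703244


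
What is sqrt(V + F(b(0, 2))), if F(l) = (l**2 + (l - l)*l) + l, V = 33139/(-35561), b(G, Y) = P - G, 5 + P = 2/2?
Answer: sqrt(13996560673)/35561 ≈ 3.3269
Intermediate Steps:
P = -4 (P = -5 + 2/2 = -5 + 2*(1/2) = -5 + 1 = -4)
b(G, Y) = -4 - G
V = -33139/35561 (V = 33139*(-1/35561) = -33139/35561 ≈ -0.93189)
F(l) = l + l**2 (F(l) = (l**2 + 0*l) + l = (l**2 + 0) + l = l**2 + l = l + l**2)
sqrt(V + F(b(0, 2))) = sqrt(-33139/35561 + (-4 - 1*0)*(1 + (-4 - 1*0))) = sqrt(-33139/35561 + (-4 + 0)*(1 + (-4 + 0))) = sqrt(-33139/35561 - 4*(1 - 4)) = sqrt(-33139/35561 - 4*(-3)) = sqrt(-33139/35561 + 12) = sqrt(393593/35561) = sqrt(13996560673)/35561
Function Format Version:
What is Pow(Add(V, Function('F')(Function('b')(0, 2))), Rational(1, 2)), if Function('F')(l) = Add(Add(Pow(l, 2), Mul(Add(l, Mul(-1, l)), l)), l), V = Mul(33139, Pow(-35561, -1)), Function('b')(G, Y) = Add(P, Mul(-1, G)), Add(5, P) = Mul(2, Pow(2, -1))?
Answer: Mul(Rational(1, 35561), Pow(13996560673, Rational(1, 2))) ≈ 3.3269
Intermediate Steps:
P = -4 (P = Add(-5, Mul(2, Pow(2, -1))) = Add(-5, Mul(2, Rational(1, 2))) = Add(-5, 1) = -4)
Function('b')(G, Y) = Add(-4, Mul(-1, G))
V = Rational(-33139, 35561) (V = Mul(33139, Rational(-1, 35561)) = Rational(-33139, 35561) ≈ -0.93189)
Function('F')(l) = Add(l, Pow(l, 2)) (Function('F')(l) = Add(Add(Pow(l, 2), Mul(0, l)), l) = Add(Add(Pow(l, 2), 0), l) = Add(Pow(l, 2), l) = Add(l, Pow(l, 2)))
Pow(Add(V, Function('F')(Function('b')(0, 2))), Rational(1, 2)) = Pow(Add(Rational(-33139, 35561), Mul(Add(-4, Mul(-1, 0)), Add(1, Add(-4, Mul(-1, 0))))), Rational(1, 2)) = Pow(Add(Rational(-33139, 35561), Mul(Add(-4, 0), Add(1, Add(-4, 0)))), Rational(1, 2)) = Pow(Add(Rational(-33139, 35561), Mul(-4, Add(1, -4))), Rational(1, 2)) = Pow(Add(Rational(-33139, 35561), Mul(-4, -3)), Rational(1, 2)) = Pow(Add(Rational(-33139, 35561), 12), Rational(1, 2)) = Pow(Rational(393593, 35561), Rational(1, 2)) = Mul(Rational(1, 35561), Pow(13996560673, Rational(1, 2)))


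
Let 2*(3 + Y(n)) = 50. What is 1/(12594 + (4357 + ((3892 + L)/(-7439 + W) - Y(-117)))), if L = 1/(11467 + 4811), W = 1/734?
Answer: 44440771275/752314566004916 ≈ 5.9072e-5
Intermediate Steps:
Y(n) = 22 (Y(n) = -3 + (½)*50 = -3 + 25 = 22)
W = 1/734 ≈ 0.0013624
L = 1/16278 ≈ 6.1433e-5
1/(12594 + (4357 + ((3892 + L)/(-7439 + W) - Y(-117)))) = 1/(12594 + (4357 + ((3892 + 1/16278)/(-7439 + 1/734) - 1*22))) = 1/(12594 + (4357 + (63353977/(16278*(-5460225/734)) - 22))) = 1/(12594 + (4357 + ((63353977/16278)*(-734/5460225) - 22))) = 1/(12594 + (4357 + (-23250909559/44440771275 - 22))) = 1/(12594 + (4357 - 1000947877609/44440771275)) = 1/(12594 + 192627492567566/44440771275) = 1/(752314566004916/44440771275) = 44440771275/752314566004916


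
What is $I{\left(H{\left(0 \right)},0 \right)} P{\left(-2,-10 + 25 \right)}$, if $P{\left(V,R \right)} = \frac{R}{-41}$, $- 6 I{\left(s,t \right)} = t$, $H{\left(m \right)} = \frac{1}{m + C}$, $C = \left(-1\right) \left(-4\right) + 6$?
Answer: $0$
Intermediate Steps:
$C = 10$ ($C = 4 + 6 = 10$)
$H{\left(m \right)} = \frac{1}{10 + m}$ ($H{\left(m \right)} = \frac{1}{m + 10} = \frac{1}{10 + m}$)
$I{\left(s,t \right)} = - \frac{t}{6}$
$P{\left(V,R \right)} = - \frac{R}{41}$ ($P{\left(V,R \right)} = R \left(- \frac{1}{41}\right) = - \frac{R}{41}$)
$I{\left(H{\left(0 \right)},0 \right)} P{\left(-2,-10 + 25 \right)} = \left(- \frac{1}{6}\right) 0 \left(- \frac{-10 + 25}{41}\right) = 0 \left(\left(- \frac{1}{41}\right) 15\right) = 0 \left(- \frac{15}{41}\right) = 0$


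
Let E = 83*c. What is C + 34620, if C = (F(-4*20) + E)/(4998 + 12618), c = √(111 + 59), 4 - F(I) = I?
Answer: 50822167/1468 + 83*√170/17616 ≈ 34620.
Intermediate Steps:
F(I) = 4 - I
c = √170 ≈ 13.038
E = 83*√170 ≈ 1082.2
C = 7/1468 + 83*√170/17616 (C = ((4 - (-4)*20) + 83*√170)/(4998 + 12618) = ((4 - 1*(-80)) + 83*√170)/17616 = ((4 + 80) + 83*√170)*(1/17616) = (84 + 83*√170)*(1/17616) = 7/1468 + 83*√170/17616 ≈ 0.066200)
C + 34620 = (7/1468 + 83*√170/17616) + 34620 = 50822167/1468 + 83*√170/17616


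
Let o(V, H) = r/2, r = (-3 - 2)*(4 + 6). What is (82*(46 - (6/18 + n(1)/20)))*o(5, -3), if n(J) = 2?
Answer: -280235/3 ≈ -93412.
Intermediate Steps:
r = -50 (r = -5*10 = -50)
o(V, H) = -25 (o(V, H) = -50/2 = -50*1/2 = -25)
(82*(46 - (6/18 + n(1)/20)))*o(5, -3) = (82*(46 - (6/18 + 2/20)))*(-25) = (82*(46 - (6*(1/18) + 2*(1/20))))*(-25) = (82*(46 - (1/3 + 1/10)))*(-25) = (82*(46 - 1*13/30))*(-25) = (82*(46 - 13/30))*(-25) = (82*(1367/30))*(-25) = (56047/15)*(-25) = -280235/3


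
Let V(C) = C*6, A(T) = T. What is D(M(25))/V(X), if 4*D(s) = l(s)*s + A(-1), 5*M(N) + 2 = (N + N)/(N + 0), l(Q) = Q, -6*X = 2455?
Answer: 1/9820 ≈ 0.00010183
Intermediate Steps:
X = -2455/6 (X = -1/6*2455 = -2455/6 ≈ -409.17)
M(N) = 0 (M(N) = -2/5 + ((N + N)/(N + 0))/5 = -2/5 + ((2*N)/N)/5 = -2/5 + (1/5)*2 = -2/5 + 2/5 = 0)
D(s) = -1/4 + s**2/4 (D(s) = (s*s - 1)/4 = (s**2 - 1)/4 = (-1 + s**2)/4 = -1/4 + s**2/4)
V(C) = 6*C
D(M(25))/V(X) = (-1/4 + (1/4)*0**2)/((6*(-2455/6))) = (-1/4 + (1/4)*0)/(-2455) = (-1/4 + 0)*(-1/2455) = -1/4*(-1/2455) = 1/9820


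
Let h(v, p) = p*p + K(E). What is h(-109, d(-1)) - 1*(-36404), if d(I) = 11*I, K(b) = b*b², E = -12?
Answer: 34797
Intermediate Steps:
K(b) = b³
h(v, p) = -1728 + p² (h(v, p) = p*p + (-12)³ = p² - 1728 = -1728 + p²)
h(-109, d(-1)) - 1*(-36404) = (-1728 + (11*(-1))²) - 1*(-36404) = (-1728 + (-11)²) + 36404 = (-1728 + 121) + 36404 = -1607 + 36404 = 34797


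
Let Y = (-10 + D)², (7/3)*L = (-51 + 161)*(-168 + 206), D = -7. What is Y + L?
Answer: 14563/7 ≈ 2080.4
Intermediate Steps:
L = 12540/7 (L = 3*((-51 + 161)*(-168 + 206))/7 = 3*(110*38)/7 = (3/7)*4180 = 12540/7 ≈ 1791.4)
Y = 289 (Y = (-10 - 7)² = (-17)² = 289)
Y + L = 289 + 12540/7 = 14563/7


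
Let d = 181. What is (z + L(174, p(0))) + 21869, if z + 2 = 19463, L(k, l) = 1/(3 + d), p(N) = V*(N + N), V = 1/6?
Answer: 7604721/184 ≈ 41330.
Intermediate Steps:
V = ⅙ ≈ 0.16667
p(N) = N/3 (p(N) = (N + N)/6 = (2*N)/6 = N/3)
L(k, l) = 1/184 (L(k, l) = 1/(3 + 181) = 1/184)
z = 19461 (z = -2 + 19463 = 19461)
(z + L(174, p(0))) + 21869 = (19461 + 1/184) + 21869 = 3580825/184 + 21869 = 7604721/184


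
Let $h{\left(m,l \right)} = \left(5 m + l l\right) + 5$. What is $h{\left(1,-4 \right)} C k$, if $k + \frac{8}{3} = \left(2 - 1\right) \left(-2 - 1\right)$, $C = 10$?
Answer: $- \frac{4420}{3} \approx -1473.3$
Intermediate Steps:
$k = - \frac{17}{3}$ ($k = - \frac{8}{3} + \left(2 - 1\right) \left(-2 - 1\right) = - \frac{8}{3} + 1 \left(-3\right) = - \frac{8}{3} - 3 = - \frac{17}{3} \approx -5.6667$)
$h{\left(m,l \right)} = 5 + l^{2} + 5 m$ ($h{\left(m,l \right)} = \left(5 m + l^{2}\right) + 5 = \left(l^{2} + 5 m\right) + 5 = 5 + l^{2} + 5 m$)
$h{\left(1,-4 \right)} C k = \left(5 + \left(-4\right)^{2} + 5 \cdot 1\right) 10 \left(- \frac{17}{3}\right) = \left(5 + 16 + 5\right) 10 \left(- \frac{17}{3}\right) = 26 \cdot 10 \left(- \frac{17}{3}\right) = 260 \left(- \frac{17}{3}\right) = - \frac{4420}{3}$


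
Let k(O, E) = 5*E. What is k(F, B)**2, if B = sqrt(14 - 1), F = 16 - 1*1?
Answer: 325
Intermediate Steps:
F = 15 (F = 16 - 1 = 15)
B = sqrt(13) ≈ 3.6056
k(F, B)**2 = (5*sqrt(13))**2 = 325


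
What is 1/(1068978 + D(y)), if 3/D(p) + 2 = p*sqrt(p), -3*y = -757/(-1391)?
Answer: 103728883520377852/110883739086381503837955 - 1052987*I*sqrt(3158961)/36961246362127167945985 ≈ 9.3547e-7 - 5.0635e-14*I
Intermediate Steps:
y = -757/4173 (y = -(-757)/(3*(-1391)) = -(-757)*(-1)/(3*1391) = -1/3*757/1391 = -757/4173 ≈ -0.18140)
D(p) = 3/(-2 + p**(3/2)) (D(p) = 3/(-2 + p*sqrt(p)) = 3/(-2 + p**(3/2)))
1/(1068978 + D(y)) = 1/(1068978 + 3/(-2 + (-757/4173)**(3/2))) = 1/(1068978 + 3/(-2 - 757*I*sqrt(3158961)/17413929))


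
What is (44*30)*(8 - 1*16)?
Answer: -10560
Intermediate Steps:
(44*30)*(8 - 1*16) = 1320*(8 - 16) = 1320*(-8) = -10560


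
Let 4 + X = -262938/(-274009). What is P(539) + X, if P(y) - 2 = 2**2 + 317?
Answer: 87671809/274009 ≈ 319.96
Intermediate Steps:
P(y) = 323 (P(y) = 2 + (2**2 + 317) = 2 + (4 + 317) = 2 + 321 = 323)
X = -833098/274009 (X = -4 - 262938/(-274009) = -4 - 262938*(-1/274009) = -4 + 262938/274009 = -833098/274009 ≈ -3.0404)
P(539) + X = 323 - 833098/274009 = 87671809/274009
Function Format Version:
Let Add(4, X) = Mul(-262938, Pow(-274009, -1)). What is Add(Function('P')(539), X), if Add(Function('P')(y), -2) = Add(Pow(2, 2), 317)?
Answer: Rational(87671809, 274009) ≈ 319.96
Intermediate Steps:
Function('P')(y) = 323 (Function('P')(y) = Add(2, Add(Pow(2, 2), 317)) = Add(2, Add(4, 317)) = Add(2, 321) = 323)
X = Rational(-833098, 274009) (X = Add(-4, Mul(-262938, Pow(-274009, -1))) = Add(-4, Mul(-262938, Rational(-1, 274009))) = Add(-4, Rational(262938, 274009)) = Rational(-833098, 274009) ≈ -3.0404)
Add(Function('P')(539), X) = Add(323, Rational(-833098, 274009)) = Rational(87671809, 274009)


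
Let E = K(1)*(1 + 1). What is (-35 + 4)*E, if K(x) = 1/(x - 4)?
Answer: 62/3 ≈ 20.667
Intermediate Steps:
K(x) = 1/(-4 + x)
E = -⅔ (E = (1 + 1)/(-4 + 1) = 2/(-3) = -⅓*2 = -⅔ ≈ -0.66667)
(-35 + 4)*E = (-35 + 4)*(-⅔) = -31*(-⅔) = 62/3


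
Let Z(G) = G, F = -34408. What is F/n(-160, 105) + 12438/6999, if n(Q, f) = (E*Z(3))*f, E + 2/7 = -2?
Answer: 10407373/209970 ≈ 49.566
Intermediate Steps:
E = -16/7 (E = -2/7 - 2 = -16/7 ≈ -2.2857)
n(Q, f) = -48*f/7 (n(Q, f) = (-16/7*3)*f = -48*f/7)
F/n(-160, 105) + 12438/6999 = -34408/((-48/7*105)) + 12438/6999 = -34408/(-720) + 12438*(1/6999) = -34408*(-1/720) + 4146/2333 = 4301/90 + 4146/2333 = 10407373/209970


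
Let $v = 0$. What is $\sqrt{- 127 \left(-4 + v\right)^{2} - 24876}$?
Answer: $62 i \sqrt{7} \approx 164.04 i$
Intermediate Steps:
$\sqrt{- 127 \left(-4 + v\right)^{2} - 24876} = \sqrt{- 127 \left(-4 + 0\right)^{2} - 24876} = \sqrt{- 127 \left(-4\right)^{2} - 24876} = \sqrt{\left(-127\right) 16 - 24876} = \sqrt{-2032 - 24876} = \sqrt{-26908} = 62 i \sqrt{7}$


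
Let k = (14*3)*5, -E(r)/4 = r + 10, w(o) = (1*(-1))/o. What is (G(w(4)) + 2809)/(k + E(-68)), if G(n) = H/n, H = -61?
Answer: 3053/442 ≈ 6.9072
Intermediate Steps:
w(o) = -1/o
E(r) = -40 - 4*r (E(r) = -4*(r + 10) = -4*(10 + r) = -40 - 4*r)
k = 210 (k = 42*5 = 210)
G(n) = -61/n
(G(w(4)) + 2809)/(k + E(-68)) = (-61/((-1/4)) + 2809)/(210 + (-40 - 4*(-68))) = (-61/((-1*1/4)) + 2809)/(210 + (-40 + 272)) = (-61/(-1/4) + 2809)/(210 + 232) = (-61*(-4) + 2809)/442 = (244 + 2809)*(1/442) = 3053*(1/442) = 3053/442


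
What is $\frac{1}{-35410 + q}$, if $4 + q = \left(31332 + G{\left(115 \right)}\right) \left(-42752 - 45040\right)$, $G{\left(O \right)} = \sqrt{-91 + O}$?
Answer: $- \frac{1375367179}{3783269661651612914} + \frac{43896 \sqrt{6}}{1891634830825806457} \approx -3.6348 \cdot 10^{-10}$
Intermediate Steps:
$q = -2750698948 - 175584 \sqrt{6}$ ($q = -4 + \left(31332 + \sqrt{-91 + 115}\right) \left(-42752 - 45040\right) = -4 + \left(31332 + \sqrt{24}\right) \left(-87792\right) = -4 + \left(31332 + 2 \sqrt{6}\right) \left(-87792\right) = -4 - \left(2750698944 + 175584 \sqrt{6}\right) = -2750698948 - 175584 \sqrt{6} \approx -2.7511 \cdot 10^{9}$)
$\frac{1}{-35410 + q} = \frac{1}{-35410 - \left(2750698948 + 175584 \sqrt{6}\right)} = \frac{1}{-2750734358 - 175584 \sqrt{6}}$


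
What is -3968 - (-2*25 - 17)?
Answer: -3901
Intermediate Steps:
-3968 - (-2*25 - 17) = -3968 - (-50 - 17) = -3968 - 1*(-67) = -3968 + 67 = -3901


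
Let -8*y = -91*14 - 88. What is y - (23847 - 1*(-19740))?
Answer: -173667/4 ≈ -43417.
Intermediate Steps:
y = 681/4 (y = -(-91*14 - 88)/8 = -(-1274 - 88)/8 = -1/8*(-1362) = 681/4 ≈ 170.25)
y - (23847 - 1*(-19740)) = 681/4 - (23847 - 1*(-19740)) = 681/4 - (23847 + 19740) = 681/4 - 1*43587 = 681/4 - 43587 = -173667/4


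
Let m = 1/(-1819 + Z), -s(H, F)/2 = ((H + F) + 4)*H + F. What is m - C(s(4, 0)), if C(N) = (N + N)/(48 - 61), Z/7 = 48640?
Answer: -43348595/4402593 ≈ -9.8461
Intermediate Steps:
Z = 340480 (Z = 7*48640 = 340480)
s(H, F) = -2*F - 2*H*(4 + F + H) (s(H, F) = -2*(((H + F) + 4)*H + F) = -2*(((F + H) + 4)*H + F) = -2*((4 + F + H)*H + F) = -2*(H*(4 + F + H) + F) = -2*(F + H*(4 + F + H)) = -2*F - 2*H*(4 + F + H))
C(N) = -2*N/13 (C(N) = (2*N)/(-13) = (2*N)*(-1/13) = -2*N/13)
m = 1/338661 (m = 1/(-1819 + 340480) = 1/338661 ≈ 2.9528e-6)
m - C(s(4, 0)) = 1/338661 - (-2)*(-8*4 - 2*0 - 2*4**2 - 2*0*4)/13 = 1/338661 - (-2)*(-32 + 0 - 2*16 + 0)/13 = 1/338661 - (-2)*(-32 + 0 - 32 + 0)/13 = 1/338661 - (-2)*(-64)/13 = 1/338661 - 1*128/13 = 1/338661 - 128/13 = -43348595/4402593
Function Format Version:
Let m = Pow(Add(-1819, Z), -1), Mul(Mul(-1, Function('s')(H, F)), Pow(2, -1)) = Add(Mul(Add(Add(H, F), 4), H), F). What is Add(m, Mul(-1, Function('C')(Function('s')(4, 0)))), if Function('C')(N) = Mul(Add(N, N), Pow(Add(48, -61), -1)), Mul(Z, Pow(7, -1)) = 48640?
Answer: Rational(-43348595, 4402593) ≈ -9.8461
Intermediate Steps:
Z = 340480 (Z = Mul(7, 48640) = 340480)
Function('s')(H, F) = Add(Mul(-2, F), Mul(-2, H, Add(4, F, H))) (Function('s')(H, F) = Mul(-2, Add(Mul(Add(Add(H, F), 4), H), F)) = Mul(-2, Add(Mul(Add(Add(F, H), 4), H), F)) = Mul(-2, Add(Mul(Add(4, F, H), H), F)) = Mul(-2, Add(Mul(H, Add(4, F, H)), F)) = Mul(-2, Add(F, Mul(H, Add(4, F, H)))) = Add(Mul(-2, F), Mul(-2, H, Add(4, F, H))))
Function('C')(N) = Mul(Rational(-2, 13), N) (Function('C')(N) = Mul(Mul(2, N), Pow(-13, -1)) = Mul(Mul(2, N), Rational(-1, 13)) = Mul(Rational(-2, 13), N))
m = Rational(1, 338661) (m = Pow(Add(-1819, 340480), -1) = Pow(338661, -1) = Rational(1, 338661) ≈ 2.9528e-6)
Add(m, Mul(-1, Function('C')(Function('s')(4, 0)))) = Add(Rational(1, 338661), Mul(-1, Mul(Rational(-2, 13), Add(Mul(-8, 4), Mul(-2, 0), Mul(-2, Pow(4, 2)), Mul(-2, 0, 4))))) = Add(Rational(1, 338661), Mul(-1, Mul(Rational(-2, 13), Add(-32, 0, Mul(-2, 16), 0)))) = Add(Rational(1, 338661), Mul(-1, Mul(Rational(-2, 13), Add(-32, 0, -32, 0)))) = Add(Rational(1, 338661), Mul(-1, Mul(Rational(-2, 13), -64))) = Add(Rational(1, 338661), Mul(-1, Rational(128, 13))) = Add(Rational(1, 338661), Rational(-128, 13)) = Rational(-43348595, 4402593)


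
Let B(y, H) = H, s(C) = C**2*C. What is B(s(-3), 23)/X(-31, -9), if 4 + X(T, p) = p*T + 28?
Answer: 23/303 ≈ 0.075908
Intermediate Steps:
s(C) = C**3
X(T, p) = 24 + T*p (X(T, p) = -4 + (p*T + 28) = -4 + (T*p + 28) = -4 + (28 + T*p) = 24 + T*p)
B(s(-3), 23)/X(-31, -9) = 23/(24 - 31*(-9)) = 23/(24 + 279) = 23/303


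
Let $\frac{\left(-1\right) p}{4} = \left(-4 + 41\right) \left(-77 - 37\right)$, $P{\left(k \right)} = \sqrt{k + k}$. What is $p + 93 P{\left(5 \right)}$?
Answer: $16872 + 93 \sqrt{10} \approx 17166.0$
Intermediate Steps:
$P{\left(k \right)} = \sqrt{2} \sqrt{k}$ ($P{\left(k \right)} = \sqrt{2 k} = \sqrt{2} \sqrt{k}$)
$p = 16872$ ($p = - 4 \left(-4 + 41\right) \left(-77 - 37\right) = - 4 \cdot 37 \left(-114\right) = \left(-4\right) \left(-4218\right) = 16872$)
$p + 93 P{\left(5 \right)} = 16872 + 93 \sqrt{2} \sqrt{5} = 16872 + 93 \sqrt{10}$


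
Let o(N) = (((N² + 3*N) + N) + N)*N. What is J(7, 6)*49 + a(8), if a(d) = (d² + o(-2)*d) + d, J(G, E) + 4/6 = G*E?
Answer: 6580/3 ≈ 2193.3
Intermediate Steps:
J(G, E) = -⅔ + E*G (J(G, E) = -⅔ + G*E = -⅔ + E*G)
o(N) = N*(N² + 5*N) (o(N) = ((N² + 4*N) + N)*N = (N² + 5*N)*N = N*(N² + 5*N))
a(d) = d² + 13*d (a(d) = (d² + ((-2)²*(5 - 2))*d) + d = (d² + (4*3)*d) + d = (d² + 12*d) + d = d² + 13*d)
J(7, 6)*49 + a(8) = (-⅔ + 6*7)*49 + 8*(13 + 8) = (-⅔ + 42)*49 + 8*21 = (124/3)*49 + 168 = 6076/3 + 168 = 6580/3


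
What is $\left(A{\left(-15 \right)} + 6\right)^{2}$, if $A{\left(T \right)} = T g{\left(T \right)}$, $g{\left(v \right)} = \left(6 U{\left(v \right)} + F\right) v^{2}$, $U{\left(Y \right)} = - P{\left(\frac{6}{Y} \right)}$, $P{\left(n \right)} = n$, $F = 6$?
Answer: $803382336$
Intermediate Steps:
$U{\left(Y \right)} = - \frac{6}{Y}$
$g{\left(v \right)} = v^{2} \left(6 - \frac{36}{v}\right)$ ($g{\left(v \right)} = \left(6 \left(- \frac{6}{v}\right) + 6\right) v^{2} = \left(- \frac{36}{v} + 6\right) v^{2} = \left(6 - \frac{36}{v}\right) v^{2} = v^{2} \left(6 - \frac{36}{v}\right)$)
$A{\left(T \right)} = 6 T^{2} \left(-6 + T\right)$ ($A{\left(T \right)} = T 6 T \left(-6 + T\right) = 6 T^{2} \left(-6 + T\right)$)
$\left(A{\left(-15 \right)} + 6\right)^{2} = \left(6 \left(-15\right)^{2} \left(-6 - 15\right) + 6\right)^{2} = \left(6 \cdot 225 \left(-21\right) + 6\right)^{2} = \left(-28350 + 6\right)^{2} = \left(-28344\right)^{2} = 803382336$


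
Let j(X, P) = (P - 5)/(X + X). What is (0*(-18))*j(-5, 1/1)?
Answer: 0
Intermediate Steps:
j(X, P) = (-5 + P)/(2*X) (j(X, P) = (-5 + P)/((2*X)) = (-5 + P)*(1/(2*X)) = (-5 + P)/(2*X))
(0*(-18))*j(-5, 1/1) = (0*(-18))*((½)*(-5 + 1/1)/(-5)) = 0*((½)*(-⅕)*(-5 + 1*1)) = 0*((½)*(-⅕)*(-5 + 1)) = 0*((½)*(-⅕)*(-4)) = 0*(⅖) = 0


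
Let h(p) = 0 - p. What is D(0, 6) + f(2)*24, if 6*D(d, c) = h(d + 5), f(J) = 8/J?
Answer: 571/6 ≈ 95.167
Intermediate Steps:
h(p) = -p
D(d, c) = -5/6 - d/6 (D(d, c) = (-(d + 5))/6 = (-(5 + d))/6 = (-5 - d)/6 = -5/6 - d/6)
D(0, 6) + f(2)*24 = (-5/6 - 1/6*0) + (8/2)*24 = (-5/6 + 0) + (8*(1/2))*24 = -5/6 + 4*24 = -5/6 + 96 = 571/6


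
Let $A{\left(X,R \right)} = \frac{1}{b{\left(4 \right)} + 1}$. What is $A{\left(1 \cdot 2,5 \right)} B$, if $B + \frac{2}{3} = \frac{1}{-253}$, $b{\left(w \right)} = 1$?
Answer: $- \frac{509}{1518} \approx -0.33531$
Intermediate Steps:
$A{\left(X,R \right)} = \frac{1}{2}$ ($A{\left(X,R \right)} = \frac{1}{1 + 1} = \frac{1}{2}$)
$B = - \frac{509}{759}$ ($B = - \frac{2}{3} + \frac{1}{-253} = - \frac{2}{3} - \frac{1}{253} = - \frac{509}{759} \approx -0.67062$)
$A{\left(1 \cdot 2,5 \right)} B = \frac{1}{2} \left(- \frac{509}{759}\right) = - \frac{509}{1518}$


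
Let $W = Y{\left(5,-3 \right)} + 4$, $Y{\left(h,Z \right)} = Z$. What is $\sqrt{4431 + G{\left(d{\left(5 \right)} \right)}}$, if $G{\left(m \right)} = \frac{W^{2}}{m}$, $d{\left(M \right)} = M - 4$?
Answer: $4 \sqrt{277} \approx 66.573$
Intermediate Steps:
$W = 1$ ($W = -3 + 4 = 1$)
$d{\left(M \right)} = -4 + M$
$G{\left(m \right)} = \frac{1}{m}$ ($G{\left(m \right)} = \frac{1^{2}}{m} = 1 \frac{1}{m} = \frac{1}{m}$)
$\sqrt{4431 + G{\left(d{\left(5 \right)} \right)}} = \sqrt{4431 + \frac{1}{-4 + 5}} = \sqrt{4431 + 1^{-1}} = \sqrt{4431 + 1} = \sqrt{4432} = 4 \sqrt{277}$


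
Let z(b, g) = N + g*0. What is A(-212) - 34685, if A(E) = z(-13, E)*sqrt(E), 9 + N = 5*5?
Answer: -34685 + 32*I*sqrt(53) ≈ -34685.0 + 232.96*I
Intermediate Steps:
N = 16 (N = -9 + 5*5 = -9 + 25 = 16)
z(b, g) = 16 (z(b, g) = 16 + g*0 = 16 + 0 = 16)
A(E) = 16*sqrt(E)
A(-212) - 34685 = 16*sqrt(-212) - 34685 = 16*(2*I*sqrt(53)) - 34685 = 32*I*sqrt(53) - 34685 = -34685 + 32*I*sqrt(53)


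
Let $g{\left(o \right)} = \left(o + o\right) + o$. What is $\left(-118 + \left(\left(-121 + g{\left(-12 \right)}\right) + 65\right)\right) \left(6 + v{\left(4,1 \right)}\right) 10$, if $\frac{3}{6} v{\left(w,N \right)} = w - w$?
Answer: $-12600$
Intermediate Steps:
$g{\left(o \right)} = 3 o$ ($g{\left(o \right)} = 2 o + o = 3 o$)
$v{\left(w,N \right)} = 0$ ($v{\left(w,N \right)} = 2 \left(w - w\right) = 2 \cdot 0 = 0$)
$\left(-118 + \left(\left(-121 + g{\left(-12 \right)}\right) + 65\right)\right) \left(6 + v{\left(4,1 \right)}\right) 10 = \left(-118 + \left(\left(-121 + 3 \left(-12\right)\right) + 65\right)\right) \left(6 + 0\right) 10 = \left(-118 + \left(\left(-121 - 36\right) + 65\right)\right) 6 \cdot 10 = \left(-118 + \left(-157 + 65\right)\right) 60 = \left(-118 - 92\right) 60 = \left(-210\right) 60 = -12600$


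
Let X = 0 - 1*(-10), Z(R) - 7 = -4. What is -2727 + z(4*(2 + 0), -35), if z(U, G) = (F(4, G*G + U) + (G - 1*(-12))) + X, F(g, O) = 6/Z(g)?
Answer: -2738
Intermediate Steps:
Z(R) = 3 (Z(R) = 7 - 4 = 3)
F(g, O) = 2 (F(g, O) = 6/3 = 6*(⅓) = 2)
X = 10 (X = 0 + 10 = 10)
z(U, G) = 24 + G (z(U, G) = (2 + (G - 1*(-12))) + 10 = (2 + (G + 12)) + 10 = (2 + (12 + G)) + 10 = (14 + G) + 10 = 24 + G)
-2727 + z(4*(2 + 0), -35) = -2727 + (24 - 35) = -2727 - 11 = -2738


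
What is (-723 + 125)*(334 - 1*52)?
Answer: -168636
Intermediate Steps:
(-723 + 125)*(334 - 1*52) = -598*(334 - 52) = -598*282 = -168636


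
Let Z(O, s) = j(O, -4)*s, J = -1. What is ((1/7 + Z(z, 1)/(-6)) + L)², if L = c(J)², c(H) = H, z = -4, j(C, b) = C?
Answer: 1444/441 ≈ 3.2744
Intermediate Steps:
Z(O, s) = O*s
L = 1 (L = (-1)² = 1)
((1/7 + Z(z, 1)/(-6)) + L)² = ((1/7 - 4*1/(-6)) + 1)² = ((1*(⅐) - 4*(-⅙)) + 1)² = ((⅐ + ⅔) + 1)² = (17/21 + 1)² = (38/21)² = 1444/441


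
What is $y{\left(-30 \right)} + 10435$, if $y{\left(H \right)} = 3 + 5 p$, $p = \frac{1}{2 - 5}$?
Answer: $\frac{31309}{3} \approx 10436.0$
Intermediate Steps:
$p = - \frac{1}{3}$ ($p = \frac{1}{-3} = - \frac{1}{3} \approx -0.33333$)
$y{\left(H \right)} = \frac{4}{3}$ ($y{\left(H \right)} = 3 + 5 \left(- \frac{1}{3}\right) = 3 - \frac{5}{3} = \frac{4}{3}$)
$y{\left(-30 \right)} + 10435 = \frac{4}{3} + 10435 = \frac{31309}{3}$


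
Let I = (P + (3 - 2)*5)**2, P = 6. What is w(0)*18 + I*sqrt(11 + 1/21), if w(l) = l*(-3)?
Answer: 242*sqrt(1218)/21 ≈ 402.18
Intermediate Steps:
I = 121 (I = (6 + (3 - 2)*5)**2 = (6 + 1*5)**2 = (6 + 5)**2 = 11**2 = 121)
w(l) = -3*l
w(0)*18 + I*sqrt(11 + 1/21) = -3*0*18 + 121*sqrt(11 + 1/21) = 0*18 + 121*sqrt(11 + 1/21) = 0 + 121*sqrt(232/21) = 0 + 121*(2*sqrt(1218)/21) = 0 + 242*sqrt(1218)/21 = 242*sqrt(1218)/21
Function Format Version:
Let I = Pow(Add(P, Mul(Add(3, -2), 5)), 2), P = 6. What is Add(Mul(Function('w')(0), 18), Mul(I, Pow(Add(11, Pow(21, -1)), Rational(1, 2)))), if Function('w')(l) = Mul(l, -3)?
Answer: Mul(Rational(242, 21), Pow(1218, Rational(1, 2))) ≈ 402.18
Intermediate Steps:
I = 121 (I = Pow(Add(6, Mul(Add(3, -2), 5)), 2) = Pow(Add(6, Mul(1, 5)), 2) = Pow(Add(6, 5), 2) = Pow(11, 2) = 121)
Function('w')(l) = Mul(-3, l)
Add(Mul(Function('w')(0), 18), Mul(I, Pow(Add(11, Pow(21, -1)), Rational(1, 2)))) = Add(Mul(Mul(-3, 0), 18), Mul(121, Pow(Add(11, Pow(21, -1)), Rational(1, 2)))) = Add(Mul(0, 18), Mul(121, Pow(Add(11, Rational(1, 21)), Rational(1, 2)))) = Add(0, Mul(121, Pow(Rational(232, 21), Rational(1, 2)))) = Add(0, Mul(121, Mul(Rational(2, 21), Pow(1218, Rational(1, 2))))) = Add(0, Mul(Rational(242, 21), Pow(1218, Rational(1, 2)))) = Mul(Rational(242, 21), Pow(1218, Rational(1, 2)))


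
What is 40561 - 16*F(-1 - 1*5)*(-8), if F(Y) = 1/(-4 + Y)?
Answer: 202741/5 ≈ 40548.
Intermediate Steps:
40561 - 16*F(-1 - 1*5)*(-8) = 40561 - 16/(-4 + (-1 - 1*5))*(-8) = 40561 - 16/(-4 + (-1 - 5))*(-8) = 40561 - 16/(-4 - 6)*(-8) = 40561 - 16/(-10)*(-8) = 40561 - 16*(-1/10)*(-8) = 40561 + (8/5)*(-8) = 40561 - 64/5 = 202741/5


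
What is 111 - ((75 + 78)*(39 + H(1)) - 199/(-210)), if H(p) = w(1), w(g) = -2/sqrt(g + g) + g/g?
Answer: -1262089/210 + 153*sqrt(2) ≈ -5793.6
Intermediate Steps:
w(g) = 1 - sqrt(2)/sqrt(g) (w(g) = -2*sqrt(2)/(2*sqrt(g)) + 1 = -sqrt(2)/sqrt(g) + 1 = 1 - sqrt(2)/sqrt(g))
H(p) = 1 - sqrt(2) (H(p) = 1 - sqrt(2)/sqrt(1) = 1 - 1*sqrt(2)*1 = 1 - sqrt(2))
111 - ((75 + 78)*(39 + H(1)) - 199/(-210)) = 111 - ((75 + 78)*(39 + (1 - sqrt(2))) - 199/(-210)) = 111 - (153*(40 - sqrt(2)) - 199*(-1/210)) = 111 - ((6120 - 153*sqrt(2)) + 199/210) = 111 - (1285399/210 - 153*sqrt(2)) = 111 + (-1285399/210 + 153*sqrt(2)) = -1262089/210 + 153*sqrt(2)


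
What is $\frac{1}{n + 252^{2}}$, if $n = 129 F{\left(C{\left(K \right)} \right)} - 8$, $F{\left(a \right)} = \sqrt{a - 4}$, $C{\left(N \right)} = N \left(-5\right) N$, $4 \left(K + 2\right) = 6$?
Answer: $\frac{253984}{16127317525} - \frac{258 i \sqrt{21}}{16127317525} \approx 1.5749 \cdot 10^{-5} - 7.3311 \cdot 10^{-8} i$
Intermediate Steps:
$K = - \frac{1}{2}$ ($K = -2 + \frac{1}{4} \cdot 6 = -2 + \frac{3}{2} = - \frac{1}{2} \approx -0.5$)
$C{\left(N \right)} = - 5 N^{2}$ ($C{\left(N \right)} = - 5 N N = - 5 N^{2}$)
$F{\left(a \right)} = \sqrt{-4 + a}$
$n = -8 + \frac{129 i \sqrt{21}}{2}$ ($n = 129 \sqrt{-4 - 5 \left(- \frac{1}{2}\right)^{2}} - 8 = 129 \sqrt{-4 - \frac{5}{4}} - 8 = 129 \sqrt{- \frac{21}{4}} - 8 = 129 \frac{i \sqrt{21}}{2} - 8 = \frac{129 i \sqrt{21}}{2} - 8 = -8 + \frac{129 i \sqrt{21}}{2} \approx -8.0 + 295.58 i$)
$\frac{1}{n + 252^{2}} = \frac{1}{\left(-8 + \frac{129 i \sqrt{21}}{2}\right) + 252^{2}} = \frac{1}{\left(-8 + \frac{129 i \sqrt{21}}{2}\right) + 63504} = \frac{1}{63496 + \frac{129 i \sqrt{21}}{2}}$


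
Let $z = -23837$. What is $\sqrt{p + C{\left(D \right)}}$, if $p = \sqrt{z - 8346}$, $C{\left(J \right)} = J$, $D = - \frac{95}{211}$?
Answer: $\frac{\sqrt{-20045 + 44521 i \sqrt{32183}}}{211} \approx 9.459 + 9.4828 i$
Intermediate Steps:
$D = - \frac{95}{211}$ ($D = \left(-95\right) \frac{1}{211} = - \frac{95}{211} \approx -0.45024$)
$p = i \sqrt{32183}$ ($p = \sqrt{-23837 - 8346} = \sqrt{-32183} = i \sqrt{32183} \approx 179.4 i$)
$\sqrt{p + C{\left(D \right)}} = \sqrt{i \sqrt{32183} - \frac{95}{211}} = \sqrt{- \frac{95}{211} + i \sqrt{32183}}$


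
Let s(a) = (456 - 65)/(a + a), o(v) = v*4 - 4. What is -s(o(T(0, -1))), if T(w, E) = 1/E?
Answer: 391/16 ≈ 24.438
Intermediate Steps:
o(v) = -4 + 4*v (o(v) = 4*v - 4 = -4 + 4*v)
s(a) = 391/(2*a) (s(a) = 391/((2*a)) = 391*(1/(2*a)) = 391/(2*a))
-s(o(T(0, -1))) = -391/(2*(-4 + 4/(-1))) = -391/(2*(-4 + 4*(-1))) = -391/(2*(-4 - 4)) = -391/(2*(-8)) = -391*(-1)/(2*8) = -1*(-391/16) = 391/16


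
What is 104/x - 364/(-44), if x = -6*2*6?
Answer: 676/99 ≈ 6.8283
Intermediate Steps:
x = -72 (x = -12*6 = -72)
104/x - 364/(-44) = 104/(-72) - 364/(-44) = 104*(-1/72) - 364*(-1/44) = -13/9 + 91/11 = 676/99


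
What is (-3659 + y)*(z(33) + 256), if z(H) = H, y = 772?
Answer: -834343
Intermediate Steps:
(-3659 + y)*(z(33) + 256) = (-3659 + 772)*(33 + 256) = -2887*289 = -834343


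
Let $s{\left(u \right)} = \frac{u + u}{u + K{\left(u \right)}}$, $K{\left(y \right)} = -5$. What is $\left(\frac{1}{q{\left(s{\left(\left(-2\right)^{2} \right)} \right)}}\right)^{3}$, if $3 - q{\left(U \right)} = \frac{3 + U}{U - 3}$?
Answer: $\frac{1331}{21952} \approx 0.060632$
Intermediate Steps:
$s{\left(u \right)} = \frac{2 u}{-5 + u}$ ($s{\left(u \right)} = \frac{u + u}{u - 5} = \frac{2 u}{-5 + u}$)
$q{\left(U \right)} = 3 - \frac{3 + U}{-3 + U}$ ($q{\left(U \right)} = 3 - \frac{3 + U}{U - 3} = 3 - \frac{3 + U}{-3 + U}$)
$\left(\frac{1}{q{\left(s{\left(\left(-2\right)^{2} \right)} \right)}}\right)^{3} = \left(\frac{1}{2 \frac{1}{-3 + \frac{2 \left(-2\right)^{2}}{-5 + \left(-2\right)^{2}}} \left(-6 + \frac{2 \left(-2\right)^{2}}{-5 + \left(-2\right)^{2}}\right)}\right)^{3} = \left(\frac{1}{2 \frac{1}{-3 + 2 \cdot 4 \frac{1}{-5 + 4}} \left(-6 + 2 \cdot 4 \frac{1}{-5 + 4}\right)}\right)^{3} = \left(\frac{1}{2 \frac{1}{-3 + 2 \cdot 4 \frac{1}{-1}} \left(-6 + 2 \cdot 4 \frac{1}{-1}\right)}\right)^{3} = \left(\frac{1}{2 \frac{1}{-3 + 2 \cdot 4 \left(-1\right)} \left(-6 + 2 \cdot 4 \left(-1\right)\right)}\right)^{3} = \left(\frac{1}{2 \frac{1}{-3 - 8} \left(-6 - 8\right)}\right)^{3} = \left(\frac{1}{2 \frac{1}{-11} \left(-14\right)}\right)^{3} = \left(\frac{1}{2 \left(- \frac{1}{11}\right) \left(-14\right)}\right)^{3} = \left(\frac{1}{\frac{28}{11}}\right)^{3} = \left(\frac{11}{28}\right)^{3} = \frac{1331}{21952}$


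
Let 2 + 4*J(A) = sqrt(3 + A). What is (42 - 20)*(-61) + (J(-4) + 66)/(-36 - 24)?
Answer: -161171/120 - I/240 ≈ -1343.1 - 0.0041667*I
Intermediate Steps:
J(A) = -1/2 + sqrt(3 + A)/4
(42 - 20)*(-61) + (J(-4) + 66)/(-36 - 24) = (42 - 20)*(-61) + ((-1/2 + sqrt(3 - 4)/4) + 66)/(-36 - 24) = 22*(-61) + ((-1/2 + sqrt(-1)/4) + 66)/(-60) = -1342 + ((-1/2 + I/4) + 66)*(-1/60) = -1342 + (131/2 + I/4)*(-1/60) = -1342 + (-131/120 - I/240) = -161171/120 - I/240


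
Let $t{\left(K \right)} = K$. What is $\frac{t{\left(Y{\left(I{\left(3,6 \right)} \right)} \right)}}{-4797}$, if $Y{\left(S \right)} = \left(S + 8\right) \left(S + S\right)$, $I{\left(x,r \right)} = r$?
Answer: $- \frac{56}{1599} \approx -0.035022$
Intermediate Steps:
$Y{\left(S \right)} = 2 S \left(8 + S\right)$ ($Y{\left(S \right)} = \left(8 + S\right) 2 S = 2 S \left(8 + S\right)$)
$\frac{t{\left(Y{\left(I{\left(3,6 \right)} \right)} \right)}}{-4797} = \frac{2 \cdot 6 \left(8 + 6\right)}{-4797} = 2 \cdot 6 \cdot 14 \left(- \frac{1}{4797}\right) = 168 \left(- \frac{1}{4797}\right) = - \frac{56}{1599}$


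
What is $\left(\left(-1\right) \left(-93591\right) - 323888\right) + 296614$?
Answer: $66317$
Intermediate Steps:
$\left(\left(-1\right) \left(-93591\right) - 323888\right) + 296614 = \left(93591 - 323888\right) + 296614 = -230297 + 296614 = 66317$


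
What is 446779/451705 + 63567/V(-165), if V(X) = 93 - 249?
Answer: -9547944737/23488660 ≈ -406.49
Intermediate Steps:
V(X) = -156
446779/451705 + 63567/V(-165) = 446779/451705 + 63567/(-156) = 446779*(1/451705) + 63567*(-1/156) = 446779/451705 - 21189/52 = -9547944737/23488660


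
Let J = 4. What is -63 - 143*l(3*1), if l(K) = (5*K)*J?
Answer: -8643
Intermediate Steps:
l(K) = 20*K (l(K) = (5*K)*4 = 20*K)
-63 - 143*l(3*1) = -63 - 2860*3*1 = -63 - 2860*3 = -63 - 143*60 = -63 - 8580 = -8643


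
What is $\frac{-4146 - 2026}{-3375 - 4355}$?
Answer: $\frac{3086}{3865} \approx 0.79845$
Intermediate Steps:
$\frac{-4146 - 2026}{-3375 - 4355} = \frac{-4146 - 2026}{-7730} = \left(-6172\right) \left(- \frac{1}{7730}\right) = \frac{3086}{3865}$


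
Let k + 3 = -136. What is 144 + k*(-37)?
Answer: 5287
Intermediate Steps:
k = -139 (k = -3 - 136 = -139)
144 + k*(-37) = 144 - 139*(-37) = 144 + 5143 = 5287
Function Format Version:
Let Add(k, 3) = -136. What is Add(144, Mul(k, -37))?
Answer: 5287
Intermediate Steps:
k = -139 (k = Add(-3, -136) = -139)
Add(144, Mul(k, -37)) = Add(144, Mul(-139, -37)) = Add(144, 5143) = 5287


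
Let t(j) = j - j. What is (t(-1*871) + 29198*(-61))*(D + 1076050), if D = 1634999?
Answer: -4828589730822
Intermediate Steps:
t(j) = 0
(t(-1*871) + 29198*(-61))*(D + 1076050) = (0 + 29198*(-61))*(1634999 + 1076050) = (0 - 1781078)*2711049 = -1781078*2711049 = -4828589730822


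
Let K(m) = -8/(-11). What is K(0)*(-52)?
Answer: -416/11 ≈ -37.818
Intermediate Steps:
K(m) = 8/11 (K(m) = -8*(-1/11) = 8/11)
K(0)*(-52) = (8/11)*(-52) = -416/11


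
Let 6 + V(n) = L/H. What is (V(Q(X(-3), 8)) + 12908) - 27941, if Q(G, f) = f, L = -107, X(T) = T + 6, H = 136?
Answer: -2045411/136 ≈ -15040.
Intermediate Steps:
X(T) = 6 + T
V(n) = -923/136 (V(n) = -6 - 107/136 = -923/136)
(V(Q(X(-3), 8)) + 12908) - 27941 = (-923/136 + 12908) - 27941 = 1754565/136 - 27941 = -2045411/136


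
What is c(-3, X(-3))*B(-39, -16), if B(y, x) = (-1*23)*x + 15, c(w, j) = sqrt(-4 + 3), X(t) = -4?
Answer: 383*I ≈ 383.0*I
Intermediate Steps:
c(w, j) = I (c(w, j) = sqrt(-1) = I)
B(y, x) = 15 - 23*x (B(y, x) = -23*x + 15 = 15 - 23*x)
c(-3, X(-3))*B(-39, -16) = I*(15 - 23*(-16)) = I*(15 + 368) = I*383 = 383*I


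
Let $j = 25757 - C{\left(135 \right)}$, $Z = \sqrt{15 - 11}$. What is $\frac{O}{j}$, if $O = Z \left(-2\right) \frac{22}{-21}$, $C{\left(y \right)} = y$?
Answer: $\frac{44}{269031} \approx 0.00016355$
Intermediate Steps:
$Z = 2$ ($Z = \sqrt{4} = 2$)
$O = \frac{88}{21}$ ($O = 2 \left(-2\right) \frac{22}{-21} = - 4 \cdot 22 \left(- \frac{1}{21}\right) = \left(-4\right) \left(- \frac{22}{21}\right) = \frac{88}{21} \approx 4.1905$)
$j = 25622$ ($j = 25757 - 135 = 25622$)
$\frac{O}{j} = \frac{88}{21 \cdot 25622} = \frac{88}{21} \cdot \frac{1}{25622} = \frac{44}{269031}$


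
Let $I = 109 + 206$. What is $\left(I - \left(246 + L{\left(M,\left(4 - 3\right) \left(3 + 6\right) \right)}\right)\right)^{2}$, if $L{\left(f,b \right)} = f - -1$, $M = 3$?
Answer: $4225$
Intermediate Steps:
$L{\left(f,b \right)} = 1 + f$ ($L{\left(f,b \right)} = f + 1 = 1 + f$)
$I = 315$
$\left(I - \left(246 + L{\left(M,\left(4 - 3\right) \left(3 + 6\right) \right)}\right)\right)^{2} = \left(315 - 250\right)^{2} = 65^{2} = 4225$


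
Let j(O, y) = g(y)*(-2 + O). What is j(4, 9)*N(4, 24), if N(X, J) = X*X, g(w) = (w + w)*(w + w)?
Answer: 10368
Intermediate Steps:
g(w) = 4*w² (g(w) = (2*w)*(2*w) = 4*w²)
j(O, y) = 4*y²*(-2 + O) (j(O, y) = (4*y²)*(-2 + O) = 4*y²*(-2 + O))
N(X, J) = X²
j(4, 9)*N(4, 24) = (4*9²*(-2 + 4))*4² = (4*81*2)*16 = 648*16 = 10368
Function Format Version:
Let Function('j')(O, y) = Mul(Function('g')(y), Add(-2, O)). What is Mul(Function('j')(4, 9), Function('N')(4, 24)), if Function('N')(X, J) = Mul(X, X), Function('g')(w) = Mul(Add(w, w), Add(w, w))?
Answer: 10368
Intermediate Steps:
Function('g')(w) = Mul(4, Pow(w, 2)) (Function('g')(w) = Mul(Mul(2, w), Mul(2, w)) = Mul(4, Pow(w, 2)))
Function('j')(O, y) = Mul(4, Pow(y, 2), Add(-2, O)) (Function('j')(O, y) = Mul(Mul(4, Pow(y, 2)), Add(-2, O)) = Mul(4, Pow(y, 2), Add(-2, O)))
Function('N')(X, J) = Pow(X, 2)
Mul(Function('j')(4, 9), Function('N')(4, 24)) = Mul(Mul(4, Pow(9, 2), Add(-2, 4)), Pow(4, 2)) = Mul(Mul(4, 81, 2), 16) = Mul(648, 16) = 10368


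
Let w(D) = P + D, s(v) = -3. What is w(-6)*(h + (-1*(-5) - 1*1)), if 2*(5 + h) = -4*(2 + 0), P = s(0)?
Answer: 45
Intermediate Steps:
P = -3
w(D) = -3 + D
h = -9 (h = -5 + (-4*(2 + 0))/2 = -5 + (-4*2)/2 = -5 + (½)*(-8) = -5 - 4 = -9)
w(-6)*(h + (-1*(-5) - 1*1)) = (-3 - 6)*(-9 + (-1*(-5) - 1*1)) = -9*(-9 + (5 - 1)) = -9*(-9 + 4) = -9*(-5) = 45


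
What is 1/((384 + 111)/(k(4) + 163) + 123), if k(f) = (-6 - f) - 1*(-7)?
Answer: 32/4035 ≈ 0.0079306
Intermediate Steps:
k(f) = 1 - f (k(f) = (-6 - f) + 7 = 1 - f)
1/((384 + 111)/(k(4) + 163) + 123) = 1/((384 + 111)/((1 - 1*4) + 163) + 123) = 1/(495/((1 - 4) + 163) + 123) = 1/(495/(-3 + 163) + 123) = 1/(495/160 + 123) = 1/(495*(1/160) + 123) = 1/(99/32 + 123) = 1/(4035/32) = 32/4035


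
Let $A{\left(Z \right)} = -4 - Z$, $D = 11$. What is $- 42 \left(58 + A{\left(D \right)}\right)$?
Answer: $-1806$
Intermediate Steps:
$- 42 \left(58 + A{\left(D \right)}\right) = - 42 \left(58 - 15\right) = \left(-42\right) 43 = -1806$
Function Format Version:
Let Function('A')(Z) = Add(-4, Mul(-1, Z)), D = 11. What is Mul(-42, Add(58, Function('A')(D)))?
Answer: -1806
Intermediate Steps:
Mul(-42, Add(58, Function('A')(D))) = Mul(-42, Add(58, Add(-4, Mul(-1, 11)))) = Mul(-42, Add(58, Add(-4, -11))) = Mul(-42, Add(58, -15)) = Mul(-42, 43) = -1806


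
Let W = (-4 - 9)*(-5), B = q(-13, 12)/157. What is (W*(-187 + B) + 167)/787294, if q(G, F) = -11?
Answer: -1882831/123605158 ≈ -0.015233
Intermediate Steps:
B = -11/157 ≈ -0.070064
W = 65 (W = -13*(-5) = 65)
(W*(-187 + B) + 167)/787294 = (65*(-187 - 11/157) + 167)/787294 = (65*(-29370/157) + 167)*(1/787294) = (-1909050/157 + 167)*(1/787294) = -1882831/157*1/787294 = -1882831/123605158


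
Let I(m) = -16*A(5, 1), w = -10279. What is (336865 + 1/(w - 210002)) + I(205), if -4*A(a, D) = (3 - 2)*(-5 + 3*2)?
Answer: 74205840188/220281 ≈ 3.3687e+5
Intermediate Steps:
A(a, D) = -1/4 (A(a, D) = -(3 - 2)*(-5 + 3*2)/4 = -(-5 + 6)/4 = -1/4)
I(m) = 4 (I(m) = -16*(-1/4) = 4)
(336865 + 1/(w - 210002)) + I(205) = (336865 + 1/(-10279 - 210002)) + 4 = (336865 + 1/(-220281)) + 4 = (336865 - 1/220281) + 4 = 74204959064/220281 + 4 = 74205840188/220281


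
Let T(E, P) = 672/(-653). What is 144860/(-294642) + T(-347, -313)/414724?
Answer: -4903803233918/9974175756453 ≈ -0.49165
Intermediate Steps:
T(E, P) = -672/653 (T(E, P) = 672*(-1/653) = -672/653)
144860/(-294642) + T(-347, -313)/414724 = 144860/(-294642) - 672/653/414724 = 144860*(-1/294642) - 672/653*1/414724 = -72430/147321 - 168/67703693 = -4903803233918/9974175756453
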